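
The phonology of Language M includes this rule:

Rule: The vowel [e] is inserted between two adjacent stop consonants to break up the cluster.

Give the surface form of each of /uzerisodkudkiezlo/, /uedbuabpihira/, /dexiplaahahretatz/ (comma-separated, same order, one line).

/uzerisodkudkiezlo/: /d/ and /k/ form a stop–stop cluster, so [e] is inserted between them. /d/ and /k/ form a stop–stop cluster, so [e] is inserted between them. → [uzerisodekudekiezlo].
/uedbuabpihira/: /d/ and /b/ form a stop–stop cluster, so [e] is inserted between them. /b/ and /p/ form a stop–stop cluster, so [e] is inserted between them. → [uedebuabepihira].
/dexiplaahahretatz/: the rule's environment is not met; surfaces unchanged as [dexiplaahahretatz].

uzerisodekudekiezlo, uedebuabepihira, dexiplaahahretatz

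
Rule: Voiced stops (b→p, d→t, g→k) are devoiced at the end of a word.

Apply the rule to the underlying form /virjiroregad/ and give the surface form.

virjiroregat

/d/ is a voiced stop in word-final position, so it devoices to [t].
Surface form: [virjiroregat].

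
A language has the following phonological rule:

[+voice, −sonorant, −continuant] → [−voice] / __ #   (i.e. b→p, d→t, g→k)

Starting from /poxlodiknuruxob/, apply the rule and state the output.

Scanning /poxlodiknuruxob/: /d/ at position 6 is not in the conditioning environment; /b/ is a voiced stop in word-final position, so it devoices to [p].
Result: [poxlodiknuruxop].

poxlodiknuruxop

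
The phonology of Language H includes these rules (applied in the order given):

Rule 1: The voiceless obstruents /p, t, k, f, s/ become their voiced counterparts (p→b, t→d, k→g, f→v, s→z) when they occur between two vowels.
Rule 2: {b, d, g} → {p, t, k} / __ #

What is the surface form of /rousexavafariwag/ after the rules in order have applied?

rouzexavavariwak

Rule 1 (intervocalic voicing): /s/ is a voiceless obstruent between vowels /u/ and /e/, so it voices to [z]. /f/ is a voiceless obstruent between vowels /a/ and /a/, so it voices to [v]. /rousexavafariwag/ → rouzexavavariwag.
Rule 2 (final devoicing): /g/ is a voiced stop in word-final position, so it devoices to [k]. /rouzexavavariwag/ → rouzexavavariwak.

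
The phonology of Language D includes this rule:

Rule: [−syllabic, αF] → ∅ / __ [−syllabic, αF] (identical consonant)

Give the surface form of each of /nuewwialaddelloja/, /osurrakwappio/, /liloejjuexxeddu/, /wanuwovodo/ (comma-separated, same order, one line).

/nuewwialaddelloja/: /ww/ is a geminate; the first /w/ deletes. /dd/ is a geminate; the first /d/ deletes. /ll/ is a geminate; the first /l/ deletes. → [nuewialadeloja].
/osurrakwappio/: /rr/ is a geminate; the first /r/ deletes. /pp/ is a geminate; the first /p/ deletes. → [osurakwapio].
/liloejjuexxeddu/: /jj/ is a geminate; the first /j/ deletes. /xx/ is a geminate; the first /x/ deletes. /dd/ is a geminate; the first /d/ deletes. → [liloejuexedu].
/wanuwovodo/: the rule's environment is not met; surfaces unchanged as [wanuwovodo].

nuewialadeloja, osurakwapio, liloejuexedu, wanuwovodo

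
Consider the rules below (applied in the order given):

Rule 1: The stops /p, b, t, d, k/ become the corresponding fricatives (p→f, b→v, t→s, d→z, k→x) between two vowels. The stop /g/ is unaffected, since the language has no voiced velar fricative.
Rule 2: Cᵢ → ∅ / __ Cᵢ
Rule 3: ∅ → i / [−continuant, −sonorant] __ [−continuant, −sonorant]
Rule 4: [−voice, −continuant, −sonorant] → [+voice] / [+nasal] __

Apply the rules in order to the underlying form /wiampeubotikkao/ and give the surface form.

Rule 1 (intervocalic spirantization): /b/ is a stop between vowels /u/ and /o/, so it spirantizes to the fricative [v]. /t/ is a stop between vowels /o/ and /i/, so it spirantizes to the fricative [s]. /wiampeubotikkao/ → wiampeuvosikkao.
Rule 2 (degemination): /kk/ is a geminate; the first /k/ deletes. /wiampeuvosikkao/ → wiampeuvosikao.
Rule 3 (stop-cluster i-epenthesis): no segment meets the environment; /wiampeuvosikao/ is unchanged.
Rule 4 (post-nasal voicing): /p/ is a voiceless stop immediately after the nasal /m/, so it voices to [b]. /wiampeuvosikao/ → wiambeuvosikao.

wiambeuvosikao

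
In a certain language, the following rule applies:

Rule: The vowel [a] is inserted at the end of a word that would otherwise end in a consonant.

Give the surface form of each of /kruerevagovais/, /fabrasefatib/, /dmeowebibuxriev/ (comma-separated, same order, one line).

kruerevagovaisa, fabrasefatiba, dmeowebibuxrieva

/kruerevagovais/: the form ends in the consonant /s/, so [a] is inserted word-finally. → [kruerevagovaisa].
/fabrasefatib/: the form ends in the consonant /b/, so [a] is inserted word-finally. → [fabrasefatiba].
/dmeowebibuxriev/: the form ends in the consonant /v/, so [a] is inserted word-finally. → [dmeowebibuxrieva].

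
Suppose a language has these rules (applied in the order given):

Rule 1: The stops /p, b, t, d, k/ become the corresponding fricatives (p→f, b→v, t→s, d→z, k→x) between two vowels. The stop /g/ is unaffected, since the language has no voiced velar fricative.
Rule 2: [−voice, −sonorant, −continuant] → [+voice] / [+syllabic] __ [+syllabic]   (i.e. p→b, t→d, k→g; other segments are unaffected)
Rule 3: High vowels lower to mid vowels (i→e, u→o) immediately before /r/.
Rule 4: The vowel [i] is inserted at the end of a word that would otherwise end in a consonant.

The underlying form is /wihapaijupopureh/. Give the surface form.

Rule 1 (intervocalic spirantization): /p/ is a stop between vowels /a/ and /a/, so it spirantizes to the fricative [f]. /p/ is a stop between vowels /u/ and /o/, so it spirantizes to the fricative [f]. /p/ is a stop between vowels /o/ and /u/, so it spirantizes to the fricative [f]. /wihapaijupopureh/ → wihafaijufofureh.
Rule 2 (intervocalic voicing): no segment meets the environment; /wihafaijufofureh/ is unchanged.
Rule 3 (pre-rhotic lowering): /u/ is a high vowel immediately before /r/, so it lowers to [o]. /wihafaijufofureh/ → wihafaijufoforeh.
Rule 4 (final i-epenthesis): the form ends in the consonant /h/, so [i] is inserted word-finally. /wihafaijufoforeh/ → wihafaijufoforehi.

wihafaijufoforehi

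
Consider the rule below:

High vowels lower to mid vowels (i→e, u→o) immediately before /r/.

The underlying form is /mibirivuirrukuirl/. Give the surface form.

miberivuerrukuerl

/i/ is a high vowel immediately before /r/, so it lowers to [e].
/i/ is a high vowel immediately before /r/, so it lowers to [e].
/i/ is a high vowel immediately before /r/, so it lowers to [e].
The other instances of /i/, /u/ do not occur in the required environment and remain unchanged.
Surface form: [miberivuerrukuerl].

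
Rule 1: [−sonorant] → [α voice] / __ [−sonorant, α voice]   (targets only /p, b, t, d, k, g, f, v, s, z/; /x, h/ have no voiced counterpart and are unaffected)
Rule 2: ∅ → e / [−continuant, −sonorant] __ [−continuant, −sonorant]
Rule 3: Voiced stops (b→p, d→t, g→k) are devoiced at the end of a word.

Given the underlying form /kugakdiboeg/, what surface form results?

Rule 1 (regressive voicing assimilation): /k/ precedes the voiced obstruent /d/, so it voices to [g] by assimilation. /kugakdiboeg/ → kugagdiboeg.
Rule 2 (stop-cluster e-epenthesis): /g/ and /d/ form a stop–stop cluster, so [e] is inserted between them. /kugagdiboeg/ → kugagediboeg.
Rule 3 (final devoicing): /g/ is a voiced stop in word-final position, so it devoices to [k]. /kugagediboeg/ → kugagediboek.

kugagediboek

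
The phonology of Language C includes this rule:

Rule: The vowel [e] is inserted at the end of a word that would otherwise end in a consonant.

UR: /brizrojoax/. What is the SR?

the form ends in the consonant /x/, so [e] is inserted word-finally.
Surface form: [brizrojoaxe].

brizrojoaxe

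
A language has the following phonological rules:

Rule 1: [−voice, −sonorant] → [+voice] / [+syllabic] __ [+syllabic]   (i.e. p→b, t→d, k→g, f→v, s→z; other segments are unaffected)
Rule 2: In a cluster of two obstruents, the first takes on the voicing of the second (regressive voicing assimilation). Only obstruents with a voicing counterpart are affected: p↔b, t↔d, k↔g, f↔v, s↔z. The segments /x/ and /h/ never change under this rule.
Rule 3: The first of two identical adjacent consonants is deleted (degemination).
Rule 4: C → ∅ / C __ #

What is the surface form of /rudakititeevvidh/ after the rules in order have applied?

Rule 1 (intervocalic voicing): /k/ is a voiceless obstruent between vowels /a/ and /i/, so it voices to [g]. /t/ is a voiceless obstruent between vowels /i/ and /i/, so it voices to [d]. /t/ is a voiceless obstruent between vowels /i/ and /e/, so it voices to [d]. /rudakititeevvidh/ → rudagidideevvidh.
Rule 2 (regressive voicing assimilation): /d/ precedes the voiceless obstruent /h/, so it devoices to [t] by assimilation. /rudagidideevvidh/ → rudagidideevvith.
Rule 3 (degemination): /vv/ is a geminate; the first /v/ deletes. /rudagidideevvith/ → rudagidideevith.
Rule 4 (final cluster simplification): /h/ is the second consonant of a word-final cluster /th/, so it deletes. /rudagidideevith/ → rudagidideevit.

rudagidideevit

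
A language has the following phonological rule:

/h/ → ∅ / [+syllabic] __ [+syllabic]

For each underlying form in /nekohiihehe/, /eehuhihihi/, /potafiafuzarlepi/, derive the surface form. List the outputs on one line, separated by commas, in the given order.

nekoiiee, eeuiii, potafiafuzarlepi

/nekohiihehe/: /h/ occurs between vowels /o/ and /i/, so it deletes. /h/ occurs between vowels /i/ and /e/, so it deletes. /h/ occurs between vowels /e/ and /e/, so it deletes. → [nekoiiee].
/eehuhihihi/: /h/ occurs between vowels /e/ and /u/, so it deletes. /h/ occurs between vowels /u/ and /i/, so it deletes. /h/ occurs between vowels /i/ and /i/, so it deletes. /h/ occurs between vowels /i/ and /i/, so it deletes. → [eeuiii].
/potafiafuzarlepi/: the rule's environment is not met; surfaces unchanged as [potafiafuzarlepi].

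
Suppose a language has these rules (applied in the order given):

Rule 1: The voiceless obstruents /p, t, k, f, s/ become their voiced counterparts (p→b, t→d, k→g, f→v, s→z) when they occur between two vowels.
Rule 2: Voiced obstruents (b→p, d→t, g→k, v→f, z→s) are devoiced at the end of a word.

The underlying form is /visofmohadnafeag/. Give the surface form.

Rule 1 (intervocalic voicing): /s/ is a voiceless obstruent between vowels /i/ and /o/, so it voices to [z]. /f/ is a voiceless obstruent between vowels /a/ and /e/, so it voices to [v]. /visofmohadnafeag/ → vizofmohadnaveag.
Rule 2 (final devoicing): /g/ is a voiced obstruent in word-final position, so it devoices to [k]. /vizofmohadnaveag/ → vizofmohadnaveak.

vizofmohadnaveak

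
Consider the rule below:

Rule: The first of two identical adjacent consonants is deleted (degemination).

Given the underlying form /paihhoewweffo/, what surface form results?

paihoewefo

/hh/ is a geminate; the first /h/ deletes.
/ww/ is a geminate; the first /w/ deletes.
/ff/ is a geminate; the first /f/ deletes.
The other instances of /p/, /h/, /w/, /f/ do not occur in the required environment and remain unchanged.
Surface form: [paihoewefo].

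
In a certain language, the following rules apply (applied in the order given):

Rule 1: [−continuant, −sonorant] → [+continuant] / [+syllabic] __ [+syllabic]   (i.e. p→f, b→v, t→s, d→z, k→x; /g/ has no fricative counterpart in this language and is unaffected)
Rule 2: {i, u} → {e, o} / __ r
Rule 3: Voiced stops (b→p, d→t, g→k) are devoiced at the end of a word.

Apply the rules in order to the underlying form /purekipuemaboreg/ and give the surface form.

porexifuemavorek

Rule 1 (intervocalic spirantization): /k/ is a stop between vowels /e/ and /i/, so it spirantizes to the fricative [x]. /p/ is a stop between vowels /i/ and /u/, so it spirantizes to the fricative [f]. /b/ is a stop between vowels /a/ and /o/, so it spirantizes to the fricative [v]. /purekipuemaboreg/ → purexifuemavoreg.
Rule 2 (pre-rhotic lowering): /u/ is a high vowel immediately before /r/, so it lowers to [o]. /purexifuemavoreg/ → porexifuemavoreg.
Rule 3 (final devoicing): /g/ is a voiced stop in word-final position, so it devoices to [k]. /porexifuemavoreg/ → porexifuemavorek.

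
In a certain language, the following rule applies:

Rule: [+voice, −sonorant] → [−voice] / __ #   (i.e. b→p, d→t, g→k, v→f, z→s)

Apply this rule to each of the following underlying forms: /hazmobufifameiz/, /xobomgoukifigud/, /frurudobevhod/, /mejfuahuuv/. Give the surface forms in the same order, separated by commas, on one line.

/hazmobufifameiz/: /z/ is a voiced obstruent in word-final position, so it devoices to [s]. → [hazmobufifameis].
/xobomgoukifigud/: /d/ is a voiced obstruent in word-final position, so it devoices to [t]. → [xobomgoukifigut].
/frurudobevhod/: /d/ is a voiced obstruent in word-final position, so it devoices to [t]. → [frurudobevhot].
/mejfuahuuv/: /v/ is a voiced obstruent in word-final position, so it devoices to [f]. → [mejfuahuuf].

hazmobufifameis, xobomgoukifigut, frurudobevhot, mejfuahuuf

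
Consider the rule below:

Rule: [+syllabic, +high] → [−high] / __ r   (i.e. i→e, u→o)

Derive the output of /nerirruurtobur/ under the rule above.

nererruortobor

/i/ is a high vowel immediately before /r/, so it lowers to [e].
/u/ is a high vowel immediately before /r/, so it lowers to [o].
/u/ is a high vowel immediately before /r/, so it lowers to [o].
The other instance of /u/ does not occur in the required environment and remains unchanged.
Surface form: [nererruortobor].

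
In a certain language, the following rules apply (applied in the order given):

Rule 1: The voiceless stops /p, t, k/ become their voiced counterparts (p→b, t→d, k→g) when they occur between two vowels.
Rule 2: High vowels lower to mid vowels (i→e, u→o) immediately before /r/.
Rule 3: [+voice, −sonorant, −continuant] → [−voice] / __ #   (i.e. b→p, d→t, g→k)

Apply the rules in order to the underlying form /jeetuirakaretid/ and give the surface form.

Rule 1 (intervocalic voicing): /t/ is a voiceless stop between vowels /e/ and /u/, so it voices to [d]. /k/ is a voiceless stop between vowels /a/ and /a/, so it voices to [g]. /t/ is a voiceless stop between vowels /e/ and /i/, so it voices to [d]. /jeetuirakaretid/ → jeeduiragaredid.
Rule 2 (pre-rhotic lowering): /i/ is a high vowel immediately before /r/, so it lowers to [e]. /jeeduiragaredid/ → jeedueragaredid.
Rule 3 (final devoicing): /d/ is a voiced stop in word-final position, so it devoices to [t]. /jeedueragaredid/ → jeedueragaredit.

jeedueragaredit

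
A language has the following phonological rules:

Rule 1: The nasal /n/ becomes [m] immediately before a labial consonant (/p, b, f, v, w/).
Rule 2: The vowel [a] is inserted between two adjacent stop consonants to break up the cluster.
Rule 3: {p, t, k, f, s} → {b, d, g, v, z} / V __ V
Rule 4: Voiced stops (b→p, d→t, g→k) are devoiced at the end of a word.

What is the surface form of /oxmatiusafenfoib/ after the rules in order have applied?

oxmadiuzavemfoip

Rule 1 (nasal place assimilation): /n/ precedes the labial consonant /f/, so it assimilates in place to [m]. /oxmatiusafenfoib/ → oxmatiusafemfoib.
Rule 2 (stop-cluster a-epenthesis): no segment meets the environment; /oxmatiusafemfoib/ is unchanged.
Rule 3 (intervocalic voicing): /t/ is a voiceless obstruent between vowels /a/ and /i/, so it voices to [d]. /s/ is a voiceless obstruent between vowels /u/ and /a/, so it voices to [z]. /f/ is a voiceless obstruent between vowels /a/ and /e/, so it voices to [v]. /oxmatiusafemfoib/ → oxmadiuzavemfoib.
Rule 4 (final devoicing): /b/ is a voiced stop in word-final position, so it devoices to [p]. /oxmadiuzavemfoib/ → oxmadiuzavemfoip.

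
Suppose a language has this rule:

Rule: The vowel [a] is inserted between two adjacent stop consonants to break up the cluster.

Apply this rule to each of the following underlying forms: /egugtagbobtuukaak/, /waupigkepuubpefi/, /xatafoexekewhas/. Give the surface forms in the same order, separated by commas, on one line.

egugatagabobatuukaak, waupigakepuubapefi, xatafoexekewhas

/egugtagbobtuukaak/: /g/ and /t/ form a stop–stop cluster, so [a] is inserted between them. /g/ and /b/ form a stop–stop cluster, so [a] is inserted between them. /b/ and /t/ form a stop–stop cluster, so [a] is inserted between them. → [egugatagabobatuukaak].
/waupigkepuubpefi/: /g/ and /k/ form a stop–stop cluster, so [a] is inserted between them. /b/ and /p/ form a stop–stop cluster, so [a] is inserted between them. → [waupigakepuubapefi].
/xatafoexekewhas/: the rule's environment is not met; surfaces unchanged as [xatafoexekewhas].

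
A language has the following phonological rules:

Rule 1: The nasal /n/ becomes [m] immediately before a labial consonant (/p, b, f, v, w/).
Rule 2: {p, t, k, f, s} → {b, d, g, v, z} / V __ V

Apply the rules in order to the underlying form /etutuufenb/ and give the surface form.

eduduuvemb

Rule 1 (nasal place assimilation): /n/ precedes the labial consonant /b/, so it assimilates in place to [m]. /etutuufenb/ → etutuufemb.
Rule 2 (intervocalic voicing): /t/ is a voiceless obstruent between vowels /e/ and /u/, so it voices to [d]. /t/ is a voiceless obstruent between vowels /u/ and /u/, so it voices to [d]. /f/ is a voiceless obstruent between vowels /u/ and /e/, so it voices to [v]. /etutuufemb/ → eduduuvemb.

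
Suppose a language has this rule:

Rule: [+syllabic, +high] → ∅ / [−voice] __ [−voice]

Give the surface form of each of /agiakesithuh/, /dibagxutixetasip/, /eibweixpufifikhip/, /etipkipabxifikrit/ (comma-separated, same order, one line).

/agiakesithuh/: /i/ is a high vowel flanked by voiceless consonants /s/ and /t/, so it deletes. /u/ is a high vowel flanked by voiceless consonants /h/ and /h/, so it deletes. → [agiakesthh].
/dibagxutixetasip/: /u/ is a high vowel flanked by voiceless consonants /x/ and /t/, so it deletes. /i/ is a high vowel flanked by voiceless consonants /t/ and /x/, so it deletes. /i/ is a high vowel flanked by voiceless consonants /s/ and /p/, so it deletes. → [dibagxtxetasp].
/eibweixpufifikhip/: /u/ is a high vowel flanked by voiceless consonants /p/ and /f/, so it deletes. /i/ is a high vowel flanked by voiceless consonants /f/ and /f/, so it deletes. /i/ is a high vowel flanked by voiceless consonants /f/ and /k/, so it deletes. /i/ is a high vowel flanked by voiceless consonants /h/ and /p/, so it deletes. → [eibweixpffkhp].
/etipkipabxifikrit/: /i/ is a high vowel flanked by voiceless consonants /t/ and /p/, so it deletes. /i/ is a high vowel flanked by voiceless consonants /k/ and /p/, so it deletes. /i/ is a high vowel flanked by voiceless consonants /x/ and /f/, so it deletes. /i/ is a high vowel flanked by voiceless consonants /f/ and /k/, so it deletes. → [etpkpabxfkrit].

agiakesthh, dibagxtxetasp, eibweixpffkhp, etpkpabxfkrit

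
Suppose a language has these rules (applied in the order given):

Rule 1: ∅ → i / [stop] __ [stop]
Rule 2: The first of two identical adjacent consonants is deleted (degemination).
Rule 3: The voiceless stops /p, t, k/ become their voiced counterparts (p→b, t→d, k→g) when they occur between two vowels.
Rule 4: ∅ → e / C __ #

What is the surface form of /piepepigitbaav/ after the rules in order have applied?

piebebigidibaave

Rule 1 (stop-cluster i-epenthesis): /t/ and /b/ form a stop–stop cluster, so [i] is inserted between them. /piepepigitbaav/ → piepepigitibaav.
Rule 2 (degemination): no segment meets the environment; /piepepigitibaav/ is unchanged.
Rule 3 (intervocalic voicing): /p/ is a voiceless stop between vowels /e/ and /e/, so it voices to [b]. /p/ is a voiceless stop between vowels /e/ and /i/, so it voices to [b]. /t/ is a voiceless stop between vowels /i/ and /i/, so it voices to [d]. /piepepigitibaav/ → piebebigidibaav.
Rule 4 (final e-epenthesis): the form ends in the consonant /v/, so [e] is inserted word-finally. /piebebigidibaav/ → piebebigidibaave.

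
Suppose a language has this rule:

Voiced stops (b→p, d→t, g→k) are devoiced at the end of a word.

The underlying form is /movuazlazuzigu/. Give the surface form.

movuazlazuzigu

No segment of /movuazlazuzigu/ meets the structural description of the rule, so the form surfaces unchanged.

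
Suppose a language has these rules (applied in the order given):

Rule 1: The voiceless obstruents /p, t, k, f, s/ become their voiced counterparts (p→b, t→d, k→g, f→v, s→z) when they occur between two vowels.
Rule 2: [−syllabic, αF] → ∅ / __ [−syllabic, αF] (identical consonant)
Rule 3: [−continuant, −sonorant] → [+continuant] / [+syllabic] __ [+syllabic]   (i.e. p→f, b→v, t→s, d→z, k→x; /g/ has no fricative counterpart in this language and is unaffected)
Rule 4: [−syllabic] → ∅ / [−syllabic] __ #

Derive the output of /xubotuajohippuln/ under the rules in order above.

Rule 1 (intervocalic voicing): /t/ is a voiceless obstruent between vowels /o/ and /u/, so it voices to [d]. /xubotuajohippuln/ → xuboduajohippuln.
Rule 2 (degemination): /pp/ is a geminate; the first /p/ deletes. /xuboduajohippuln/ → xuboduajohipuln.
Rule 3 (intervocalic spirantization): /b/ is a stop between vowels /u/ and /o/, so it spirantizes to the fricative [v]. /d/ is a stop between vowels /o/ and /u/, so it spirantizes to the fricative [z]. /p/ is a stop between vowels /i/ and /u/, so it spirantizes to the fricative [f]. /xuboduajohipuln/ → xuvozuajohifuln.
Rule 4 (final cluster simplification): /n/ is the second consonant of a word-final cluster /ln/, so it deletes. /xuvozuajohifuln/ → xuvozuajohiful.

xuvozuajohiful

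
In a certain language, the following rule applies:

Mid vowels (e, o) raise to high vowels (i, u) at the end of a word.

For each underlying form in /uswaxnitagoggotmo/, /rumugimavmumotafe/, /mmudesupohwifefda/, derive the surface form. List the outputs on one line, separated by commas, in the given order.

/uswaxnitagoggotmo/: /o/ is a mid vowel in word-final position, so it raises to [u]. → [uswaxnitagoggotmu].
/rumugimavmumotafe/: /e/ is a mid vowel in word-final position, so it raises to [i]. → [rumugimavmumotafi].
/mmudesupohwifefda/: the rule's environment is not met; surfaces unchanged as [mmudesupohwifefda].

uswaxnitagoggotmu, rumugimavmumotafi, mmudesupohwifefda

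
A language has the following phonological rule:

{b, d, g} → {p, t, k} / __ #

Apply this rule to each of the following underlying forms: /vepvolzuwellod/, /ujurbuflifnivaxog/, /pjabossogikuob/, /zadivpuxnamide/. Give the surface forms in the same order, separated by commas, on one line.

vepvolzuwellot, ujurbuflifnivaxok, pjabossogikuop, zadivpuxnamide

/vepvolzuwellod/: /d/ is a voiced stop in word-final position, so it devoices to [t]. → [vepvolzuwellot].
/ujurbuflifnivaxog/: /g/ is a voiced stop in word-final position, so it devoices to [k]. → [ujurbuflifnivaxok].
/pjabossogikuob/: /b/ is a voiced stop in word-final position, so it devoices to [p]. → [pjabossogikuop].
/zadivpuxnamide/: the rule's environment is not met; surfaces unchanged as [zadivpuxnamide].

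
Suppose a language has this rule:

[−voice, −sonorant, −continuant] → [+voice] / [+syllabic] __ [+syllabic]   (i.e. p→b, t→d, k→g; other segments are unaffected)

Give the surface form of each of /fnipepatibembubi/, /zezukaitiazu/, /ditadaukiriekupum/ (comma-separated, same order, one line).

/fnipepatibembubi/: /p/ is a voiceless stop between vowels /i/ and /e/, so it voices to [b]. /p/ is a voiceless stop between vowels /e/ and /a/, so it voices to [b]. /t/ is a voiceless stop between vowels /a/ and /i/, so it voices to [d]. → [fnibebadibembubi].
/zezukaitiazu/: /k/ is a voiceless stop between vowels /u/ and /a/, so it voices to [g]. /t/ is a voiceless stop between vowels /i/ and /i/, so it voices to [d]. → [zezugaidiazu].
/ditadaukiriekupum/: /t/ is a voiceless stop between vowels /i/ and /a/, so it voices to [d]. /k/ is a voiceless stop between vowels /u/ and /i/, so it voices to [g]. /k/ is a voiceless stop between vowels /e/ and /u/, so it voices to [g]. /p/ is a voiceless stop between vowels /u/ and /u/, so it voices to [b]. → [didadaugiriegubum].

fnibebadibembubi, zezugaidiazu, didadaugiriegubum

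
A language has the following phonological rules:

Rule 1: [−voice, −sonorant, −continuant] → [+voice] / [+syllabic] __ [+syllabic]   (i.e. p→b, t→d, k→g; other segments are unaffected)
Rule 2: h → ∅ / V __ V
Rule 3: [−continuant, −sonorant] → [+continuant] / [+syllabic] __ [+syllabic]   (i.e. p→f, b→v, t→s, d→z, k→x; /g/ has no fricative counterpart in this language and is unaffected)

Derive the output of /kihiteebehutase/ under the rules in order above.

Rule 1 (intervocalic voicing): /t/ is a voiceless stop between vowels /i/ and /e/, so it voices to [d]. /t/ is a voiceless stop between vowels /u/ and /a/, so it voices to [d]. /kihiteebehutase/ → kihideebehudase.
Rule 2 (intervocalic h-deletion): /h/ occurs between vowels /i/ and /i/, so it deletes. /h/ occurs between vowels /e/ and /u/, so it deletes. /kihideebehudase/ → kiideebeudase.
Rule 3 (intervocalic spirantization): /d/ is a stop between vowels /i/ and /e/, so it spirantizes to the fricative [z]. /b/ is a stop between vowels /e/ and /e/, so it spirantizes to the fricative [v]. /d/ is a stop between vowels /u/ and /a/, so it spirantizes to the fricative [z]. /kiideebeudase/ → kiizeeveuzase.

kiizeeveuzase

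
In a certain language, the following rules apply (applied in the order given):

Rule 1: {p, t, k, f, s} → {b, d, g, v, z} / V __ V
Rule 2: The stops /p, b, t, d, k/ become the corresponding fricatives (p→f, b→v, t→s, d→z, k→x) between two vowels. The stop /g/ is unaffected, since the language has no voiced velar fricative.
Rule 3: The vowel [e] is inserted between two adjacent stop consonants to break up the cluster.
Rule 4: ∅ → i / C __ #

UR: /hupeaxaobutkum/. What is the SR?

huveaxaovutekumi

Rule 1 (intervocalic voicing): /p/ is a voiceless obstruent between vowels /u/ and /e/, so it voices to [b]. /hupeaxaobutkum/ → hubeaxaobutkum.
Rule 2 (intervocalic spirantization): /b/ is a stop between vowels /u/ and /e/, so it spirantizes to the fricative [v]. /b/ is a stop between vowels /o/ and /u/, so it spirantizes to the fricative [v]. /hubeaxaobutkum/ → huveaxaovutkum.
Rule 3 (stop-cluster e-epenthesis): /t/ and /k/ form a stop–stop cluster, so [e] is inserted between them. /huveaxaovutkum/ → huveaxaovutekum.
Rule 4 (final i-epenthesis): the form ends in the consonant /m/, so [i] is inserted word-finally. /huveaxaovutekum/ → huveaxaovutekumi.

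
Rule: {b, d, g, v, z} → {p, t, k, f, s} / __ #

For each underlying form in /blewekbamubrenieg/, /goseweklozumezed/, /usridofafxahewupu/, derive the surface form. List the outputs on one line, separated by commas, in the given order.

blewekbamubreniek, goseweklozumezet, usridofafxahewupu

/blewekbamubrenieg/: /g/ is a voiced obstruent in word-final position, so it devoices to [k]. → [blewekbamubreniek].
/goseweklozumezed/: /d/ is a voiced obstruent in word-final position, so it devoices to [t]. → [goseweklozumezet].
/usridofafxahewupu/: the rule's environment is not met; surfaces unchanged as [usridofafxahewupu].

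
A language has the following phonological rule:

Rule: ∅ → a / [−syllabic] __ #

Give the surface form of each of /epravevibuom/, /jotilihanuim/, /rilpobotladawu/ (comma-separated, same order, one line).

epravevibuoma, jotilihanuima, rilpobotladawu

/epravevibuom/: the form ends in the consonant /m/, so [a] is inserted word-finally. → [epravevibuoma].
/jotilihanuim/: the form ends in the consonant /m/, so [a] is inserted word-finally. → [jotilihanuima].
/rilpobotladawu/: the rule's environment is not met; surfaces unchanged as [rilpobotladawu].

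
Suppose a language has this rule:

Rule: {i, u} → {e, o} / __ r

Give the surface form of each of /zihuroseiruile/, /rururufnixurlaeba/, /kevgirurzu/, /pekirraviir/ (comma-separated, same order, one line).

zihoroseeruile, rororufnixorlaeba, kevgerorzu, pekerravier

/zihuroseiruile/: /u/ is a high vowel immediately before /r/, so it lowers to [o]. /i/ is a high vowel immediately before /r/, so it lowers to [e]. → [zihoroseeruile].
/rururufnixurlaeba/: /u/ is a high vowel immediately before /r/, so it lowers to [o]. /u/ is a high vowel immediately before /r/, so it lowers to [o]. /u/ is a high vowel immediately before /r/, so it lowers to [o]. → [rororufnixorlaeba].
/kevgirurzu/: /i/ is a high vowel immediately before /r/, so it lowers to [e]. /u/ is a high vowel immediately before /r/, so it lowers to [o]. → [kevgerorzu].
/pekirraviir/: /i/ is a high vowel immediately before /r/, so it lowers to [e]. /i/ is a high vowel immediately before /r/, so it lowers to [e]. → [pekerravier].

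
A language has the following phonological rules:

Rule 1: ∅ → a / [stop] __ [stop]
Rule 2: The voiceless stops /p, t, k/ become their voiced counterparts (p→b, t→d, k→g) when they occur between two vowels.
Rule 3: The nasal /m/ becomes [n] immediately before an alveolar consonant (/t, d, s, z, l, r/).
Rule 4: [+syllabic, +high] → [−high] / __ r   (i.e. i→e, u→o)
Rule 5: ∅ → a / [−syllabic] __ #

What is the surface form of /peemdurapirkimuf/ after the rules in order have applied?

peendoraberkimufa

Rule 1 (stop-cluster a-epenthesis): no segment meets the environment; /peemdurapirkimuf/ is unchanged.
Rule 2 (intervocalic voicing): /p/ is a voiceless stop between vowels /a/ and /i/, so it voices to [b]. /peemdurapirkimuf/ → peemdurabirkimuf.
Rule 3 (nasal place assimilation): /m/ precedes the alveolar consonant /d/, so it assimilates in place to [n]. /peemdurabirkimuf/ → peendurabirkimuf.
Rule 4 (pre-rhotic lowering): /u/ is a high vowel immediately before /r/, so it lowers to [o]. /i/ is a high vowel immediately before /r/, so it lowers to [e]. /peendurabirkimuf/ → peendoraberkimuf.
Rule 5 (final a-epenthesis): the form ends in the consonant /f/, so [a] is inserted word-finally. /peendoraberkimuf/ → peendoraberkimufa.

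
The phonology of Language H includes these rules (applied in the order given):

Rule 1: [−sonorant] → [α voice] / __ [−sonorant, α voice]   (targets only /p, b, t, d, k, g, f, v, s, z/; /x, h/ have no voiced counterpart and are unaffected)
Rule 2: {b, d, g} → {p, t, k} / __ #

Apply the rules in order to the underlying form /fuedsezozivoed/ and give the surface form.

Rule 1 (regressive voicing assimilation): /d/ precedes the voiceless obstruent /s/, so it devoices to [t] by assimilation. /fuedsezozivoed/ → fuetsezozivoed.
Rule 2 (final devoicing): /d/ is a voiced stop in word-final position, so it devoices to [t]. /fuetsezozivoed/ → fuetsezozivoet.

fuetsezozivoet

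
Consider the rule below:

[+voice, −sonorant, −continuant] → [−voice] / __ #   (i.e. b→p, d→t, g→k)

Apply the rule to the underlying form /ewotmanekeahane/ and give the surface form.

ewotmanekeahane

No segment of /ewotmanekeahane/ meets the structural description of the rule, so the form surfaces unchanged.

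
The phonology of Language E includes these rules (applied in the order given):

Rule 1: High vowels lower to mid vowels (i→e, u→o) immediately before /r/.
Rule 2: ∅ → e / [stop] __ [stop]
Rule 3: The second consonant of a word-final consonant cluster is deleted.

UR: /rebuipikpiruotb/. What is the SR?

Rule 1 (pre-rhotic lowering): /i/ is a high vowel immediately before /r/, so it lowers to [e]. /rebuipikpiruotb/ → rebuipikperuotb.
Rule 2 (stop-cluster e-epenthesis): /k/ and /p/ form a stop–stop cluster, so [e] is inserted between them. /t/ and /b/ form a stop–stop cluster, so [e] is inserted between them. /rebuipikperuotb/ → rebuipikeperuoteb.
Rule 3 (final cluster simplification): no segment meets the environment; /rebuipikeperuoteb/ is unchanged.

rebuipikeperuoteb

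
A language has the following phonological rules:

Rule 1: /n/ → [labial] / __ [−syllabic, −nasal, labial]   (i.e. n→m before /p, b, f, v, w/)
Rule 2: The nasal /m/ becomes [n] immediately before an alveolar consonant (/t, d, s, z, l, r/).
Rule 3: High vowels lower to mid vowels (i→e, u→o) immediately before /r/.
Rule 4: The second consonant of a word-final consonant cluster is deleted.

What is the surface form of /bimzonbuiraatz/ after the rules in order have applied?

Rule 1 (nasal place assimilation): /n/ precedes the labial consonant /b/, so it assimilates in place to [m]. /bimzonbuiraatz/ → bimzombuiraatz.
Rule 2 (nasal place assimilation): /m/ precedes the alveolar consonant /z/, so it assimilates in place to [n]. /bimzombuiraatz/ → binzombuiraatz.
Rule 3 (pre-rhotic lowering): /i/ is a high vowel immediately before /r/, so it lowers to [e]. /binzombuiraatz/ → binzombueraatz.
Rule 4 (final cluster simplification): /z/ is the second consonant of a word-final cluster /tz/, so it deletes. /binzombueraatz/ → binzombueraat.

binzombueraat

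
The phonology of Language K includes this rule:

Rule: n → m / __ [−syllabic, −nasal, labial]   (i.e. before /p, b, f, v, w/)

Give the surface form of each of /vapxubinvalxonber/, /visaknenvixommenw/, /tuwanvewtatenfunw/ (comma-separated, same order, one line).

vapxubimvalxomber, visaknemvixommemw, tuwamvewtatemfumw

/vapxubinvalxonber/: /n/ precedes the labial consonant /v/, so it assimilates in place to [m]. /n/ precedes the labial consonant /b/, so it assimilates in place to [m]. → [vapxubimvalxomber].
/visaknenvixommenw/: /n/ precedes the labial consonant /v/, so it assimilates in place to [m]. /n/ precedes the labial consonant /w/, so it assimilates in place to [m]. → [visaknemvixommemw].
/tuwanvewtatenfunw/: /n/ precedes the labial consonant /v/, so it assimilates in place to [m]. /n/ precedes the labial consonant /f/, so it assimilates in place to [m]. /n/ precedes the labial consonant /w/, so it assimilates in place to [m]. → [tuwamvewtatemfumw].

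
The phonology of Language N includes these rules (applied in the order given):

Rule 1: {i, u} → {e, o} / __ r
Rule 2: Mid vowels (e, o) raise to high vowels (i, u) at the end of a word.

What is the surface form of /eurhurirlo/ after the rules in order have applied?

Rule 1 (pre-rhotic lowering): /u/ is a high vowel immediately before /r/, so it lowers to [o]. /u/ is a high vowel immediately before /r/, so it lowers to [o]. /i/ is a high vowel immediately before /r/, so it lowers to [e]. /eurhurirlo/ → eorhorerlo.
Rule 2 (final vowel raising): /o/ is a mid vowel in word-final position, so it raises to [u]. /eorhorerlo/ → eorhorerlu.

eorhorerlu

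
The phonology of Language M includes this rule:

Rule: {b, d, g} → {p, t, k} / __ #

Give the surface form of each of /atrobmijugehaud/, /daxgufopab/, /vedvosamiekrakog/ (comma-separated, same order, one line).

/atrobmijugehaud/: /d/ is a voiced stop in word-final position, so it devoices to [t]. → [atrobmijugehaut].
/daxgufopab/: /b/ is a voiced stop in word-final position, so it devoices to [p]. → [daxgufopap].
/vedvosamiekrakog/: /g/ is a voiced stop in word-final position, so it devoices to [k]. → [vedvosamiekrakok].

atrobmijugehaut, daxgufopap, vedvosamiekrakok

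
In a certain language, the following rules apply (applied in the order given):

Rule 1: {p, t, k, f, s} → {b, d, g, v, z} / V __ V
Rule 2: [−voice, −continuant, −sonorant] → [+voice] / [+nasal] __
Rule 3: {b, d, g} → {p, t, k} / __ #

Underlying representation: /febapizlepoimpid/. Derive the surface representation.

febabizleboimbit

Rule 1 (intervocalic voicing): /p/ is a voiceless obstruent between vowels /a/ and /i/, so it voices to [b]. /p/ is a voiceless obstruent between vowels /e/ and /o/, so it voices to [b]. /febapizlepoimpid/ → febabizleboimpid.
Rule 2 (post-nasal voicing): /p/ is a voiceless stop immediately after the nasal /m/, so it voices to [b]. /febabizleboimpid/ → febabizleboimbid.
Rule 3 (final devoicing): /d/ is a voiced stop in word-final position, so it devoices to [t]. /febabizleboimbid/ → febabizleboimbit.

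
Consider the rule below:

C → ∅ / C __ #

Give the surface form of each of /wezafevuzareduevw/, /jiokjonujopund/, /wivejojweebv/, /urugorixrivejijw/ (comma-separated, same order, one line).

/wezafevuzareduevw/: /w/ is the second consonant of a word-final cluster /vw/, so it deletes. → [wezafevuzareduev].
/jiokjonujopund/: /d/ is the second consonant of a word-final cluster /nd/, so it deletes. → [jiokjonujopun].
/wivejojweebv/: /v/ is the second consonant of a word-final cluster /bv/, so it deletes. → [wivejojweeb].
/urugorixrivejijw/: /w/ is the second consonant of a word-final cluster /jw/, so it deletes. → [urugorixrivejij].

wezafevuzareduev, jiokjonujopun, wivejojweeb, urugorixrivejij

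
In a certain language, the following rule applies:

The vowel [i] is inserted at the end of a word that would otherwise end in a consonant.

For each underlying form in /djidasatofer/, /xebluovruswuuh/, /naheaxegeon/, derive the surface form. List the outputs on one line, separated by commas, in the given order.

djidasatoferi, xebluovruswuuhi, naheaxegeoni

/djidasatofer/: the form ends in the consonant /r/, so [i] is inserted word-finally. → [djidasatoferi].
/xebluovruswuuh/: the form ends in the consonant /h/, so [i] is inserted word-finally. → [xebluovruswuuhi].
/naheaxegeon/: the form ends in the consonant /n/, so [i] is inserted word-finally. → [naheaxegeoni].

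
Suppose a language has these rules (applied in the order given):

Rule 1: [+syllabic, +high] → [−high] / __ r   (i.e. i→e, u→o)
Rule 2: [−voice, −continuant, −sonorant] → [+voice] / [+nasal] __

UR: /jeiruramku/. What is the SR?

Rule 1 (pre-rhotic lowering): /i/ is a high vowel immediately before /r/, so it lowers to [e]. /u/ is a high vowel immediately before /r/, so it lowers to [o]. /jeiruramku/ → jeeroramku.
Rule 2 (post-nasal voicing): /k/ is a voiceless stop immediately after the nasal /m/, so it voices to [g]. /jeeroramku/ → jeeroramgu.

jeeroramgu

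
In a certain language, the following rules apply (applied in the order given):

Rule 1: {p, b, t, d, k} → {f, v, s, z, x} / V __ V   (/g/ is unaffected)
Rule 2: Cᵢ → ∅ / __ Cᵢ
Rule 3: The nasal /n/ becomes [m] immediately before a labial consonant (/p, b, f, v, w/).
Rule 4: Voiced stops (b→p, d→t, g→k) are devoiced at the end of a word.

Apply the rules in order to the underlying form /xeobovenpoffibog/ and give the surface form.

Rule 1 (intervocalic spirantization): /b/ is a stop between vowels /o/ and /o/, so it spirantizes to the fricative [v]. /b/ is a stop between vowels /i/ and /o/, so it spirantizes to the fricative [v]. /xeobovenpoffibog/ → xeovovenpoffivog.
Rule 2 (degemination): /ff/ is a geminate; the first /f/ deletes. /xeovovenpoffivog/ → xeovovenpofivog.
Rule 3 (nasal place assimilation): /n/ precedes the labial consonant /p/, so it assimilates in place to [m]. /xeovovenpofivog/ → xeovovempofivog.
Rule 4 (final devoicing): /g/ is a voiced stop in word-final position, so it devoices to [k]. /xeovovempofivog/ → xeovovempofivok.

xeovovempofivok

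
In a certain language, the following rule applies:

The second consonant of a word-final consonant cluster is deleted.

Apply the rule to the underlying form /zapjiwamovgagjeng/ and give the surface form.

zapjiwamovgagjen

/g/ is the second consonant of a word-final cluster /ng/, so it deletes.
Surface form: [zapjiwamovgagjen].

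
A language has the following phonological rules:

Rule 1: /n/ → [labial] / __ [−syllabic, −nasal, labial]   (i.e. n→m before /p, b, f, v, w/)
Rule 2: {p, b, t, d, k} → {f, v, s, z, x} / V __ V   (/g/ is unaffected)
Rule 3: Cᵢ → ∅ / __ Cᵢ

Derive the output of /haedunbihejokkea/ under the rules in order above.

haezumbihejokea

Rule 1 (nasal place assimilation): /n/ precedes the labial consonant /b/, so it assimilates in place to [m]. /haedunbihejokkea/ → haedumbihejokkea.
Rule 2 (intervocalic spirantization): /d/ is a stop between vowels /e/ and /u/, so it spirantizes to the fricative [z]. /haedumbihejokkea/ → haezumbihejokkea.
Rule 3 (degemination): /kk/ is a geminate; the first /k/ deletes. /haezumbihejokkea/ → haezumbihejokea.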